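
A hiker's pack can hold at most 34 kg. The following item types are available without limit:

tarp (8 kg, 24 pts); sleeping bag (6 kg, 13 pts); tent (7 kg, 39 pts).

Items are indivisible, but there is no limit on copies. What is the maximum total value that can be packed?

Best value-per-unit is tent at 39/7; filling with it alone gives 4×39 = 156.
Optimal mix: 1×sleeping bag + 4×tent → weight 34, value 169.

169 pts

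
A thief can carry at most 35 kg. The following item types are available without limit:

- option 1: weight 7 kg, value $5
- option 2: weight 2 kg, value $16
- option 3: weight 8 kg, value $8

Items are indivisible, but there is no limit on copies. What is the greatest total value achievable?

Best value-per-unit is option 2 at 16/2, and filling with it alone uses weight 17×2=34. No mix of the others beats 17×16 = 272.

$272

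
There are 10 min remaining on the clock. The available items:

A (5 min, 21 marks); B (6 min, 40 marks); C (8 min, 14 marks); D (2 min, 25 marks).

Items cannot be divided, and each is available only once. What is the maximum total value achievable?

This is a 0/1 knapsack; check combinations near the capacity.
- B+D: time 6+2=8, value 40+25=65
- A+D: time 5+2=7, value 21+25=46
- B: time 6, value 40
Best: 65 marks.

65 marks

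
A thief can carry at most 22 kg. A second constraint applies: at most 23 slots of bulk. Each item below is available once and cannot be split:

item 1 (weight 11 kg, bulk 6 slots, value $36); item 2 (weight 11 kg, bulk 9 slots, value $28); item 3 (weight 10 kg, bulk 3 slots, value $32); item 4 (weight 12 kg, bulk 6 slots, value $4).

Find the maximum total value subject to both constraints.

Feasible sets respecting both limits:
- item 1+item 3: weight 21, bulk 9, value 68
- item 1+item 2: weight 22, bulk 15, value 64
- item 2+item 3: weight 21, bulk 12, value 60
Best: $68.

$68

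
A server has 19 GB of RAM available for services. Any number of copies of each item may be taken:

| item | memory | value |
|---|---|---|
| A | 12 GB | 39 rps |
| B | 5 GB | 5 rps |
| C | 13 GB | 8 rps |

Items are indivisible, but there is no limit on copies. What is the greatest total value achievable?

44 rps

Best value-per-unit is A at 39/12; filling with it alone gives 1×39 = 39.
Optimal mix: 1×A + 1×B → memory 17, value 44.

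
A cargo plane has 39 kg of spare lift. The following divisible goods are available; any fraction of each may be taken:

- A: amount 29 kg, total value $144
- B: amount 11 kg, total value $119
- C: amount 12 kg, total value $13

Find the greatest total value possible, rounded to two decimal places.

258.03

Take in order of value per unit:
- B (119/11 per unit): all 11 → value 119, running total 119.00
- A (144/29 per unit): 28 of 29 → value 28×144/29 = 139.0345, running total 258.03
Total 258.03.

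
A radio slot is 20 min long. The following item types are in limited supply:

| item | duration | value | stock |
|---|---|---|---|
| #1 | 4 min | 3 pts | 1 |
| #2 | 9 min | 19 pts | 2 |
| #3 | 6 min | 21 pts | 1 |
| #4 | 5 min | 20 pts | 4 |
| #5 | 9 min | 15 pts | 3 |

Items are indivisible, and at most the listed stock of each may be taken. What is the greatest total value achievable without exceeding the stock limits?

Top feasible selections:
- 4×#4: duration 20, value 80
- 1×#1 + 1×#3 + 2×#4: duration 20, value 64
- 1×#1 + 3×#4: duration 19, value 63
Best: 80 pts.

80 pts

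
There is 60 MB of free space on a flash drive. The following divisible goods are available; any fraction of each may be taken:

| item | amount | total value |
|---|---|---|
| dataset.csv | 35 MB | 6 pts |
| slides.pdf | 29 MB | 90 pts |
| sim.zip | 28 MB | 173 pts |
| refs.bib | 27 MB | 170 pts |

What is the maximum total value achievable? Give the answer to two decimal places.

Take in order of value per unit:
- refs.bib (170/27 per unit): all 27 → value 170, running total 170.00
- sim.zip (173/28 per unit): all 28 → value 173, running total 343.00
- slides.pdf (90/29 per unit): 5 of 29 → value 5×90/29 = 15.5172, running total 358.52
Total 358.52.

358.52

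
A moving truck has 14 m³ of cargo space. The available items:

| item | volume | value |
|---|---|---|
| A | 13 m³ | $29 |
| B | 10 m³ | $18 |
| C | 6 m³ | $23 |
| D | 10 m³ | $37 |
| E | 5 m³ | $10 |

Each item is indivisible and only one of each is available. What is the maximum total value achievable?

This is a 0/1 knapsack; check combinations near the capacity.
- D: volume 10, value 37
- C+E: volume 6+5=11, value 23+10=33
- A: volume 13, value 29
- C: volume 6, value 23
- B: volume 10, value 18
Best: $37.

$37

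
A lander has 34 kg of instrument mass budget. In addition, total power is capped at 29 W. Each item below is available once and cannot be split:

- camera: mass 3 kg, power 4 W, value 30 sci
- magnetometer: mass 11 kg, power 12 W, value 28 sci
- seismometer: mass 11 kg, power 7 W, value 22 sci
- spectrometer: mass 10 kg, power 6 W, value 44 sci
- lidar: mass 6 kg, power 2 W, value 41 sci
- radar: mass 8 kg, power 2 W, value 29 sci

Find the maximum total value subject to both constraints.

Feasible sets respecting both limits:
- camera+spectrometer+lidar+radar: mass 27, power 14, value 144
- camera+magnetometer+spectrometer+lidar: mass 30, power 24, value 143
- camera+seismometer+spectrometer+lidar: mass 30, power 19, value 137
Best: 144 sci.

144 sci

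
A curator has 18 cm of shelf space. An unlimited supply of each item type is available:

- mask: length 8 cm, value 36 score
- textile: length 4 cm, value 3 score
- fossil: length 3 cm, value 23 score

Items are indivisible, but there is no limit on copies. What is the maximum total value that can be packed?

Best value-per-unit is fossil at 23/3, and filling with it alone uses length 6×3=18. No mix of the others beats 6×23 = 138.

138 score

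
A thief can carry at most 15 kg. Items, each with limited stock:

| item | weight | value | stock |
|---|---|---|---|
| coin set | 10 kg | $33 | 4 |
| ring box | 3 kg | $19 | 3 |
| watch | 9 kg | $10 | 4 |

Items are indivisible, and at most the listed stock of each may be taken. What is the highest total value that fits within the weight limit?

Top feasible selections:
- 3×ring box: weight 9, value 57
- 1×coin set + 1×ring box: weight 13, value 52
- 2×ring box + 1×watch: weight 15, value 48
- 2×ring box: weight 6, value 38
Best: $57.

$57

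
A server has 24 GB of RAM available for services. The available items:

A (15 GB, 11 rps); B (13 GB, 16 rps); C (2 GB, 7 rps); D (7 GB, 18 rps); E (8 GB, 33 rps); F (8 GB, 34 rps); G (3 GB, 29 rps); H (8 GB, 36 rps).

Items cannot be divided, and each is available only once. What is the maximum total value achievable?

Check high-value combinations within 24 GB:
- C+F+G+H: memory 2+8+3+8=21, value 7+34+29+36=106
- C+E+G+H: memory 2+8+3+8=21, value 7+33+29+36=105
- C+E+F+G: memory 2+8+8+3=21, value 7+33+34+29=103
- E+F+H: memory 8+8+8=24, value 33+34+36=103
Best: 106 rps.

106 rps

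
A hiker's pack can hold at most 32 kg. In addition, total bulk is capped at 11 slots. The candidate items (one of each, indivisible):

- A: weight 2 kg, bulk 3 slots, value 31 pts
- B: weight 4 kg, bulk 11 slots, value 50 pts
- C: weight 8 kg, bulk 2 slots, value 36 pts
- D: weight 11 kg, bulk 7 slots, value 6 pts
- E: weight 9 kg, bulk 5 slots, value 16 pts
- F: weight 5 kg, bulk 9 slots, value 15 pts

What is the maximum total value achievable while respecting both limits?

Feasible sets respecting both limits:
- A+C+E: weight 19, bulk 10, value 83
- A+C: weight 10, bulk 5, value 67
- C+E: weight 17, bulk 7, value 52
Best: 83 pts.

83 pts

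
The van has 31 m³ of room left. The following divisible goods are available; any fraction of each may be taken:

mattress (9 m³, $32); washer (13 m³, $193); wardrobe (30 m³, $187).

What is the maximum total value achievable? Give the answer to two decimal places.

305.20

Take in order of value per unit:
- washer (193/13 per unit): all 13 → value 193, running total 193.00
- wardrobe (187/30 per unit): 18 of 30 → value 18×187/30 = 112.2000, running total 305.20
Total 305.20.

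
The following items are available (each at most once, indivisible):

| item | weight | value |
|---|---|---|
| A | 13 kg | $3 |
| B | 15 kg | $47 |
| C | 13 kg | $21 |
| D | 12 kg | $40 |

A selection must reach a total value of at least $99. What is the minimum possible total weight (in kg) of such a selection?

40

Subsets with value ≥ 99, sorted by total weight:
- B+C+D: weight 40, value 108
- A+B+C+D: weight 53, value 111
Minimum weight: 40 kg.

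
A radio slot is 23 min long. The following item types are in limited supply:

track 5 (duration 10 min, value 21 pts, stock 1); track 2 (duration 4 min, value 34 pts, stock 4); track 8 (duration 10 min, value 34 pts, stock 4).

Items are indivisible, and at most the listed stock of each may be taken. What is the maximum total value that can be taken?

136 pts

Best selections within duration 23 and stock limits:
- 4×track 2: duration 16, value 136
- 3×track 2 + 1×track 8: duration 22, value 136
- 1×track 5 + 3×track 2: duration 22, value 123
Best: 136 pts.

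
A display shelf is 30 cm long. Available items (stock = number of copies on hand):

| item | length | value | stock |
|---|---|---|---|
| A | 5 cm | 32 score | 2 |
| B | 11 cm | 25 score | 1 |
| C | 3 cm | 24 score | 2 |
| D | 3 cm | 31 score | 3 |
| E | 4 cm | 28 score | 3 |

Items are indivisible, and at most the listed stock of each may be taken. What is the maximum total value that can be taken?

Top feasible selections:
- 2×A + 1×C + 3×D + 2×E: length 30, value 237
- 1×A + 1×C + 3×D + 3×E: length 29, value 233
- 2×A + 2×C + 3×D + 1×E: length 29, value 233
Best: 237 score.

237 score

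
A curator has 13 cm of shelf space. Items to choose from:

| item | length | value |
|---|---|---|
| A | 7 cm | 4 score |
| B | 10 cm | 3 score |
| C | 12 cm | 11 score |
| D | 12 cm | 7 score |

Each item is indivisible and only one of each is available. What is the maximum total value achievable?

11 score

This is a 0/1 knapsack; check combinations near the capacity.
- C: length 12, value 11
- D: length 12, value 7
- A: length 7, value 4
Best: 11 score.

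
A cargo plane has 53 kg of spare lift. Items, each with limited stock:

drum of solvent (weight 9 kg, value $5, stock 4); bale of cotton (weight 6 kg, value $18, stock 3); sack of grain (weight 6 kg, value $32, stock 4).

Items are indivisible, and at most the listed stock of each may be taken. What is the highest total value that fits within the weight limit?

Top feasible selections:
- 1×drum of solvent + 3×bale of cotton + 4×sack of grain: weight 51, value 187
- 3×bale of cotton + 4×sack of grain: weight 42, value 182
- 1×drum of solvent + 2×bale of cotton + 4×sack of grain: weight 45, value 169
Best: $187.

$187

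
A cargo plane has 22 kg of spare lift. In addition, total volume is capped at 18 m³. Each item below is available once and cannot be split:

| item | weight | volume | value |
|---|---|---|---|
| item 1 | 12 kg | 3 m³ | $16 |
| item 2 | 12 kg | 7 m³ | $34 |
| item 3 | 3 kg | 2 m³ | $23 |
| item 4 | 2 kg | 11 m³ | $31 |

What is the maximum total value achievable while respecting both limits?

Feasible sets respecting both limits:
- item 1+item 3+item 4: weight 17, volume 16, value 70
- item 2+item 4: weight 14, volume 18, value 65
- item 2+item 3: weight 15, volume 9, value 57
- item 3+item 4: weight 5, volume 13, value 54
Best: $70.

$70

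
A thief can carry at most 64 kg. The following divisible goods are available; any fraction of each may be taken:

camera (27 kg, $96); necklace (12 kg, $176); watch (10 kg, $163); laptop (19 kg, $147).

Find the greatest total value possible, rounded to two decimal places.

Take in order of value per unit:
- watch (163/10 per unit): all 10 → value 163, running total 163.00
- necklace (176/12 per unit): all 12 → value 176, running total 339.00
- laptop (147/19 per unit): all 19 → value 147, running total 486.00
- camera (96/27 per unit): 23 of 27 → value 23×96/27 = 81.7778, running total 567.78
Total 567.78.

567.78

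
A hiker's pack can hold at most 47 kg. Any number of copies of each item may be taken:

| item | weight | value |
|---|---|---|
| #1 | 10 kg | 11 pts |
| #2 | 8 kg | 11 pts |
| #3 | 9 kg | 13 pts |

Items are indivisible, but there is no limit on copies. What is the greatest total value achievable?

65 pts

Best value-per-unit is #3 at 13/9, and filling with it alone uses weight 5×9=45. No mix of the others beats 5×13 = 65.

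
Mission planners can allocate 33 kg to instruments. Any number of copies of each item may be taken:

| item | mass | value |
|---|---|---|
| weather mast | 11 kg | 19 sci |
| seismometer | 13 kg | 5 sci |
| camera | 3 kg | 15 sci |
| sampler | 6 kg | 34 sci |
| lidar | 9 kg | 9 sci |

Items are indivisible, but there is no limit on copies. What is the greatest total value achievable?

Best value-per-unit is sampler at 34/6; filling with it alone gives 5×34 = 170.
Optimal mix: 1×camera + 5×sampler → mass 33, value 185.

185 sci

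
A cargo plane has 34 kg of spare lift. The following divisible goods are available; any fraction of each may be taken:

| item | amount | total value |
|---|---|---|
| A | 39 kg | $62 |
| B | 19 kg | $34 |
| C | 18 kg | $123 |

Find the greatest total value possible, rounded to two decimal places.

Take in order of value per unit:
- C (123/18 per unit): all 18 → value 123, running total 123.00
- B (34/19 per unit): 16 of 19 → value 16×34/19 = 28.6316, running total 151.63
Total 151.63.

151.63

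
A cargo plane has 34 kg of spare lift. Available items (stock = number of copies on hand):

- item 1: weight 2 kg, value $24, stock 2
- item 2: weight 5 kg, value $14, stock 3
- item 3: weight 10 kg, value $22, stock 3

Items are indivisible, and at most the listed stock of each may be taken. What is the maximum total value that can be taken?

Best selections within weight 34 and stock limits:
- 2×item 1 + 2×item 2 + 2×item 3: weight 34, value 120
- 2×item 1 + 3×item 3: weight 34, value 114
- 2×item 1 + 3×item 2 + 1×item 3: weight 29, value 112
Best: $120.

$120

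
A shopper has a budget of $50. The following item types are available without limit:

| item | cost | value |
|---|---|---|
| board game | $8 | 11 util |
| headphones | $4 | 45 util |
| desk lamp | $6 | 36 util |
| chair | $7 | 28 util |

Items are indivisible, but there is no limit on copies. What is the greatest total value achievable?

540 util

Best value-per-unit is headphones at 45/4, and filling with it alone uses cost 12×4=48. No mix of the others beats 12×45 = 540.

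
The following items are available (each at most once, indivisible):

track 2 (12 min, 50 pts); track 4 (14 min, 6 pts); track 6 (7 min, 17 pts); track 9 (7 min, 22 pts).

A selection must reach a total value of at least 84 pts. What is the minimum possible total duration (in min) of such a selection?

Subsets with value ≥ 84, sorted by total duration:
- track 2+track 6+track 9: duration 26, value 89
- track 2+track 4+track 6+track 9: duration 40, value 95
Minimum duration: 26 min.

26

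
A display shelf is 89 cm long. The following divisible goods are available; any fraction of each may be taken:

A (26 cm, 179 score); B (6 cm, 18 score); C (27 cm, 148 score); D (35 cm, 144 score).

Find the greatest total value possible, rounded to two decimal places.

Take in order of value per unit:
- A (179/26 per unit): all 26 → value 179, running total 179.00
- C (148/27 per unit): all 27 → value 148, running total 327.00
- D (144/35 per unit): all 35 → value 144, running total 471.00
- B (18/6 per unit): 1 of 6 → value 1×18/6 = 3.0000, running total 474.00
Total 474.00.

474.00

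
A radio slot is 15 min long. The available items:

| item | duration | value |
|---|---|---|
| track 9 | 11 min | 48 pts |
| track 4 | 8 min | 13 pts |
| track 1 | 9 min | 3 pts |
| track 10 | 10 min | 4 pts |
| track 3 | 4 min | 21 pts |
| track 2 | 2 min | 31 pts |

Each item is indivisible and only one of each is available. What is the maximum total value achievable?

79 pts

Check high-value combinations within 15 min:
- track 9+track 2: duration 11+2=13, value 48+31=79
- track 9+track 3: duration 11+4=15, value 48+21=69
- track 4+track 3+track 2: duration 8+4+2=14, value 13+21+31=65
- track 1+track 3+track 2: duration 9+4+2=15, value 3+21+31=55
- track 3+track 2: duration 4+2=6, value 21+31=52
Best: 79 pts.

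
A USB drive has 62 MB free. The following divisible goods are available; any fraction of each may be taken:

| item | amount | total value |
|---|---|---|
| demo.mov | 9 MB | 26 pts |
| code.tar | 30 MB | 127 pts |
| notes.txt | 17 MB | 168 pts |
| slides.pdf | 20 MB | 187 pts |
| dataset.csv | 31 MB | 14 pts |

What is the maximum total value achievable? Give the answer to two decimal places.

460.83

Take in order of value per unit:
- notes.txt (168/17 per unit): all 17 → value 168, running total 168.00
- slides.pdf (187/20 per unit): all 20 → value 187, running total 355.00
- code.tar (127/30 per unit): 25 of 30 → value 25×127/30 = 105.8333, running total 460.83
Total 460.83.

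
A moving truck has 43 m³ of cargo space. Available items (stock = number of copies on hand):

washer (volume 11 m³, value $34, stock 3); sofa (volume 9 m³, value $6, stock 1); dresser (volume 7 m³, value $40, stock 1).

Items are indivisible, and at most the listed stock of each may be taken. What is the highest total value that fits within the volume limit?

$142

Top feasible selections:
- 3×washer + 1×dresser: volume 40, value 142
- 2×washer + 1×sofa + 1×dresser: volume 38, value 114
- 2×washer + 1×dresser: volume 29, value 108
- 3×washer + 1×sofa: volume 42, value 108
Best: $142.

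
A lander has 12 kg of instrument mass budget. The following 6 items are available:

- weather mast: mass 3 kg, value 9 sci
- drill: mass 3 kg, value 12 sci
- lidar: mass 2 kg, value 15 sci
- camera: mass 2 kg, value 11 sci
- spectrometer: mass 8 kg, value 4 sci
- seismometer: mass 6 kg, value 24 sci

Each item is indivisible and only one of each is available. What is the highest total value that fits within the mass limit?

51 sci

Check high-value combinations within 12 kg:
- drill+lidar+seismometer: mass 3+2+6=11, value 12+15+24=51
- lidar+camera+seismometer: mass 2+2+6=10, value 15+11+24=50
- weather mast+lidar+seismometer: mass 3+2+6=11, value 9+15+24=48
- weather mast+drill+lidar+camera: mass 3+3+2+2=10, value 9+12+15+11=47
- drill+camera+seismometer: mass 3+2+6=11, value 12+11+24=47
Best: 51 sci.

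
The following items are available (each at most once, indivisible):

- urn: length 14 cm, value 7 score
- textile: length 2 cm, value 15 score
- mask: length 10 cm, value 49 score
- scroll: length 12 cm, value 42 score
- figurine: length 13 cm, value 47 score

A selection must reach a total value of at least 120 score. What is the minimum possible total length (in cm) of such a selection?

35

Subsets with value ≥ 120, sorted by total length:
- mask+scroll+figurine: length 35, value 138
- textile+mask+scroll+figurine: length 37, value 153
Minimum length: 35 cm.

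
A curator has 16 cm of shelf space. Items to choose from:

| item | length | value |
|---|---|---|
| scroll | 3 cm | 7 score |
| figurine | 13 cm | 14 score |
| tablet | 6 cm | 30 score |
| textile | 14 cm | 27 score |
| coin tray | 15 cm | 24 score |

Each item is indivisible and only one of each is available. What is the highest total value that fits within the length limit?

37 score

This is a 0/1 knapsack; check combinations near the capacity.
- scroll+tablet: length 3+6=9, value 7+30=37
- tablet: length 6, value 30
- textile: length 14, value 27
Best: 37 score.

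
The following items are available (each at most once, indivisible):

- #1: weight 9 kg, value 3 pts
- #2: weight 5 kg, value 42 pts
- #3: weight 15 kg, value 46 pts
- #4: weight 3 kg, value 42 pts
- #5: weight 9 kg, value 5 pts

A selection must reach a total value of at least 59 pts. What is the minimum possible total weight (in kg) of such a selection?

Subsets with value ≥ 59, sorted by total weight:
- #2+#4: weight 8, value 84
- #2+#4+#5: weight 17, value 89
Minimum weight: 8 kg.

8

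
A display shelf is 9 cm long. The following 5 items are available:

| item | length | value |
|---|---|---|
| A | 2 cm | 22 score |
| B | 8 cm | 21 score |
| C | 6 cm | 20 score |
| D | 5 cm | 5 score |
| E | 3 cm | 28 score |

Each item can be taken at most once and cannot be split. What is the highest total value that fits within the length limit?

50 score

Check high-value combinations within 9 cm:
- A+E: length 2+3=5, value 22+28=50
- C+E: length 6+3=9, value 20+28=48
- A+C: length 2+6=8, value 22+20=42
Best: 50 score.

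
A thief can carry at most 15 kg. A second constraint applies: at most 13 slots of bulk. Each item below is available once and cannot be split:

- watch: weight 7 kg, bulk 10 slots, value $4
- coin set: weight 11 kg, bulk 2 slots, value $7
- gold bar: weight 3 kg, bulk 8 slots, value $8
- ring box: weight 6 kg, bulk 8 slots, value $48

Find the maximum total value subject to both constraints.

Feasible sets respecting both limits:
- ring box: weight 6, bulk 8, value 48
- coin set+gold bar: weight 14, bulk 10, value 15
- gold bar: weight 3, bulk 8, value 8
- coin set: weight 11, bulk 2, value 7
Best: $48.

$48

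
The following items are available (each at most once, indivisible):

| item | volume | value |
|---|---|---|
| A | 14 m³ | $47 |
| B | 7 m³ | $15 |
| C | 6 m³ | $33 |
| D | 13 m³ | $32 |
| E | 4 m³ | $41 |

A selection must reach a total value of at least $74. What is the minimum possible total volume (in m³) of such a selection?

10

Subsets with value ≥ 74, sorted by total volume:
- C+E: volume 10, value 74
- B+C+E: volume 17, value 89
- A+E: volume 18, value 88
Minimum volume: 10 m³.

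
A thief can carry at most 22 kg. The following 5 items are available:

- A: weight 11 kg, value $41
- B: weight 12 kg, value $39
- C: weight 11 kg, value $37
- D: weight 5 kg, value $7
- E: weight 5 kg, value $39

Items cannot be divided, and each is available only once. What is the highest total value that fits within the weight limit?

$87

This is a 0/1 knapsack; check combinations near the capacity.
- A+D+E: weight 11+5+5=21, value 41+7+39=87
- B+D+E: weight 12+5+5=22, value 39+7+39=85
- C+D+E: weight 11+5+5=21, value 37+7+39=83
- A+E: weight 11+5=16, value 41+39=80
- B+E: weight 12+5=17, value 39+39=78
Best: $87.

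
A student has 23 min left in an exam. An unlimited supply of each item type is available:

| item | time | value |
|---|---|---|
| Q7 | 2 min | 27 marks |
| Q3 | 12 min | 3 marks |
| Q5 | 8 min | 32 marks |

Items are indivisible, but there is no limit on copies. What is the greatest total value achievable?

Best value-per-unit is Q7 at 27/2, and filling with it alone uses time 11×2=22. No mix of the others beats 11×27 = 297.

297 marks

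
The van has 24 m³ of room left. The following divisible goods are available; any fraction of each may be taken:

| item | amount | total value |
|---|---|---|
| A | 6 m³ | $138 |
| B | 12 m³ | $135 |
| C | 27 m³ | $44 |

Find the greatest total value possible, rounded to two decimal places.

Take in order of value per unit:
- A (138/6 per unit): all 6 → value 138, running total 138.00
- B (135/12 per unit): all 12 → value 135, running total 273.00
- C (44/27 per unit): 6 of 27 → value 6×44/27 = 9.7778, running total 282.78
Total 282.78.

282.78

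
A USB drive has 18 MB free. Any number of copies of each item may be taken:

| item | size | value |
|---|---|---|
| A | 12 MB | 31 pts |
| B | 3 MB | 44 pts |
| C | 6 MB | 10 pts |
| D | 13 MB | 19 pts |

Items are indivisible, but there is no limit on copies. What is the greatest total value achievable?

264 pts

Best value-per-unit is B at 44/3, and filling with it alone uses size 6×3=18. No mix of the others beats 6×44 = 264.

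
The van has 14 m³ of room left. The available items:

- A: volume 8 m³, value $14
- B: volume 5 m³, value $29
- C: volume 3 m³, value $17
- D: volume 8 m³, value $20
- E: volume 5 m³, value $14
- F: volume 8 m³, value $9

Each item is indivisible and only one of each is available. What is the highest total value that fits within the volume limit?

This is a 0/1 knapsack; check combinations near the capacity.
- B+C+E: volume 5+3+5=13, value 29+17+14=60
- B+D: volume 5+8=13, value 29+20=49
- B+C: volume 5+3=8, value 29+17=46
- B+E: volume 5+5=10, value 29+14=43
- A+B: volume 8+5=13, value 14+29=43
Best: $60.

$60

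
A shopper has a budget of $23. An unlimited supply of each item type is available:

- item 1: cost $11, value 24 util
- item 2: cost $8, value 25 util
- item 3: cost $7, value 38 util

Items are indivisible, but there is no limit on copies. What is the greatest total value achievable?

Best value-per-unit is item 3 at 38/7, and filling with it alone uses cost 3×7=21. No mix of the others beats 3×38 = 114.

114 util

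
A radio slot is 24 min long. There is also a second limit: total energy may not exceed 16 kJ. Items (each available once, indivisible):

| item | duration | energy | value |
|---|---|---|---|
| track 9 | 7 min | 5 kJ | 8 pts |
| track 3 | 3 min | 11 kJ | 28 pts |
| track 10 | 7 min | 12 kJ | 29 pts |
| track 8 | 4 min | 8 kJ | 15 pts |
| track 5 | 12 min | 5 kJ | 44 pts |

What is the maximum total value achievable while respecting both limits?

72 pts

Feasible sets respecting both limits:
- track 3+track 5: duration 15, energy 16, value 72
- track 8+track 5: duration 16, energy 13, value 59
- track 9+track 5: duration 19, energy 10, value 52
Best: 72 pts.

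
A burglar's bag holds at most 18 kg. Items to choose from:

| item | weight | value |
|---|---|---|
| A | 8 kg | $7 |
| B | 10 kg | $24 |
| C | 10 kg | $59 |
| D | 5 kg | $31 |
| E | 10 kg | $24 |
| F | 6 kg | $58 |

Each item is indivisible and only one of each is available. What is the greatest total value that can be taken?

This is a 0/1 knapsack; check combinations near the capacity.
- C+F: weight 10+6=16, value 59+58=117
- C+D: weight 10+5=15, value 59+31=90
- D+F: weight 5+6=11, value 31+58=89
Best: $117.

$117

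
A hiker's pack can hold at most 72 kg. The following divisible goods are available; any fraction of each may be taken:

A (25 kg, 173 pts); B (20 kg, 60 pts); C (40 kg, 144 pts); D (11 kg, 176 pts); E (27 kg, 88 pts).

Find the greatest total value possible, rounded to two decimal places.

Take in order of value per unit:
- D (176/11 per unit): all 11 → value 176, running total 176.00
- A (173/25 per unit): all 25 → value 173, running total 349.00
- C (144/40 per unit): 36 of 40 → value 36×144/40 = 129.6000, running total 478.60
Total 478.60.

478.60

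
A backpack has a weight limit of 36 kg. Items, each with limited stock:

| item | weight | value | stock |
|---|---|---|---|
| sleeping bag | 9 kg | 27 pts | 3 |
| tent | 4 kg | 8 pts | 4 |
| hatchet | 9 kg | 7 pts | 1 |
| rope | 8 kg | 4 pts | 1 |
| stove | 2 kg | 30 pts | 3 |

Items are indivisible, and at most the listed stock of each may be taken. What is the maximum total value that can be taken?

Best selections within weight 36 and stock limits:
- 3×sleeping bag + 3×stove: weight 33, value 171
- 2×sleeping bag + 3×tent + 3×stove: weight 36, value 168
- 2×sleeping bag + 2×tent + 3×stove: weight 32, value 160
Best: 171 pts.

171 pts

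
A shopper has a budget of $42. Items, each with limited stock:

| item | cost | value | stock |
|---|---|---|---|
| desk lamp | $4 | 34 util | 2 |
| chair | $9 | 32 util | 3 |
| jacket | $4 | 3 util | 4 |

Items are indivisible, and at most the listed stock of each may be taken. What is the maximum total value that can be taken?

167 util

Top feasible selections:
- 2×desk lamp + 3×chair + 1×jacket: cost 39, value 167
- 2×desk lamp + 3×chair: cost 35, value 164
- 2×desk lamp + 2×chair + 4×jacket: cost 42, value 144
Best: 167 util.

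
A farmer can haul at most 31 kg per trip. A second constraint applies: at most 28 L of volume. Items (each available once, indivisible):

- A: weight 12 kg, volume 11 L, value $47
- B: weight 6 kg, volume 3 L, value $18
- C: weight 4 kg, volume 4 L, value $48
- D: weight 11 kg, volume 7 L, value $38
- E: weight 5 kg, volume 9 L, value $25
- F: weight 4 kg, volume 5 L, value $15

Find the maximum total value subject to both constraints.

Feasible sets respecting both limits:
- A+C+D+F: weight 31, volume 27, value 148
- B+C+D+E+F: weight 30, volume 28, value 144
- A+B+C+E: weight 27, volume 27, value 138
- A+C+D: weight 27, volume 22, value 133
Best: $148.

$148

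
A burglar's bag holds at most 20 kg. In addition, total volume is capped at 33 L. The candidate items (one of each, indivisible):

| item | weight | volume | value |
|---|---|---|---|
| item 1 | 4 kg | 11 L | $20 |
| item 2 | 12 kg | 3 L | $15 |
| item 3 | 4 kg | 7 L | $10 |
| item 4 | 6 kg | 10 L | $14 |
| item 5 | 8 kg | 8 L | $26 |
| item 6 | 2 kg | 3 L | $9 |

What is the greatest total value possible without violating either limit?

Feasible sets respecting both limits:
- item 1+item 4+item 5+item 6: weight 20, volume 32, value 69
- item 1+item 3+item 5+item 6: weight 18, volume 29, value 65
- item 1+item 4+item 5: weight 18, volume 29, value 60
- item 3+item 4+item 5+item 6: weight 20, volume 28, value 59
Best: $69.

$69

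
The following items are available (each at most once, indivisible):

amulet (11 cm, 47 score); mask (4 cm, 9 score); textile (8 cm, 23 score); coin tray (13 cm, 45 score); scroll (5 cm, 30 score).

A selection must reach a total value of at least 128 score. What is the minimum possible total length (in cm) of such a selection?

33

Subsets with value ≥ 128, sorted by total length:
- amulet+mask+coin tray+scroll: length 33, value 131
- amulet+textile+coin tray+scroll: length 37, value 145
- amulet+mask+textile+coin tray+scroll: length 41, value 154
Minimum length: 33 cm.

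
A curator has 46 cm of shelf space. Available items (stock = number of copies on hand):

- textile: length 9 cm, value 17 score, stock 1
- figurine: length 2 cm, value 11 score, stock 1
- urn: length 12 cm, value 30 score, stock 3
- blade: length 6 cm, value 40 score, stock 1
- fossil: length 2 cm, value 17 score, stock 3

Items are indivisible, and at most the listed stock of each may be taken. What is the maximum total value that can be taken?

168 score

Top feasible selections:
- 1×textile + 2×urn + 1×blade + 3×fossil: length 45, value 168
- 3×urn + 1×blade + 2×fossil: length 46, value 164
- 1×figurine + 2×urn + 1×blade + 3×fossil: length 38, value 162
- 1×textile + 1×figurine + 2×urn + 1×blade + 2×fossil: length 45, value 162
Best: 168 score.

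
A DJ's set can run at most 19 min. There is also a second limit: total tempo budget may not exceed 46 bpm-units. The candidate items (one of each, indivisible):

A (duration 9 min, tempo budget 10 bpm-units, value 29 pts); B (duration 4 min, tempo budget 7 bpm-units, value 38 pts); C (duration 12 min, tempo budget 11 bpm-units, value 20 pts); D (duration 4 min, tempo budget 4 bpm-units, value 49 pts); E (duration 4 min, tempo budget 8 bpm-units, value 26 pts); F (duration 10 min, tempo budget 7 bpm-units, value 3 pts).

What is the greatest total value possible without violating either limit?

116 pts

Feasible sets respecting both limits:
- A+B+D: duration 17, tempo budget 21, value 116
- B+D+E: duration 12, tempo budget 19, value 113
- A+D+E: duration 17, tempo budget 22, value 104
- A+B+E: duration 17, tempo budget 25, value 93
Best: 116 pts.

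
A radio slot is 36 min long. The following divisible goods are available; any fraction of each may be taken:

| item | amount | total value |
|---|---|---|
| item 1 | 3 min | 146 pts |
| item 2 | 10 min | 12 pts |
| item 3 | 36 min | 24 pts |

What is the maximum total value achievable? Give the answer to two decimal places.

Take in order of value per unit:
- item 1 (146/3 per unit): all 3 → value 146, running total 146.00
- item 2 (12/10 per unit): all 10 → value 12, running total 158.00
- item 3 (24/36 per unit): 23 of 36 → value 23×24/36 = 15.3333, running total 173.33
Total 173.33.

173.33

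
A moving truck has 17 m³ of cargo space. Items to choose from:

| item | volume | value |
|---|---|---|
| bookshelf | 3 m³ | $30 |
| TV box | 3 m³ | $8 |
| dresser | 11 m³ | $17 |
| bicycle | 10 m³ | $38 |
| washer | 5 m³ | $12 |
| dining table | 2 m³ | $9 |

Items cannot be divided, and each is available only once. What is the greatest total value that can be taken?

$77

Check high-value combinations within 17 m³:
- bookshelf+bicycle+dining table: volume 3+10+2=15, value 30+38+9=77
- bookshelf+TV box+bicycle: volume 3+3+10=16, value 30+8+38=76
- bookshelf+bicycle: volume 3+10=13, value 30+38=68
Best: $77.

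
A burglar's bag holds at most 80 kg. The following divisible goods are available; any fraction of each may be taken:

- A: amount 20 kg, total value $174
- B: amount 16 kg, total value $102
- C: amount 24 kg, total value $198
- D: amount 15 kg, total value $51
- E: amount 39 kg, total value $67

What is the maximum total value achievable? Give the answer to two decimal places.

Take in order of value per unit:
- A (174/20 per unit): all 20 → value 174, running total 174.00
- C (198/24 per unit): all 24 → value 198, running total 372.00
- B (102/16 per unit): all 16 → value 102, running total 474.00
- D (51/15 per unit): all 15 → value 51, running total 525.00
- E (67/39 per unit): 5 of 39 → value 5×67/39 = 8.5897, running total 533.59
Total 533.59.

533.59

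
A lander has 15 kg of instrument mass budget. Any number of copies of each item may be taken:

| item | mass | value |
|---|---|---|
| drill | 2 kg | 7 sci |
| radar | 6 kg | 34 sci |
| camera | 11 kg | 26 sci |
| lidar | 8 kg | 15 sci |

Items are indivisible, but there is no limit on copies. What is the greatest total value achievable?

Best value-per-unit is radar at 34/6; filling with it alone gives 2×34 = 68.
Optimal mix: 1×drill + 2×radar → mass 14, value 75.

75 sci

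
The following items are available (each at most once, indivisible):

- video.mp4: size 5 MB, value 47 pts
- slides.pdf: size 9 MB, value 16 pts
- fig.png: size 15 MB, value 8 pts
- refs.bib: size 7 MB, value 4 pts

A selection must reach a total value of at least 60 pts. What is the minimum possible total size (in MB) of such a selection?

Subsets with value ≥ 60, sorted by total size:
- video.mp4+slides.pdf: size 14, value 63
- video.mp4+slides.pdf+refs.bib: size 21, value 67
Minimum size: 14 MB.

14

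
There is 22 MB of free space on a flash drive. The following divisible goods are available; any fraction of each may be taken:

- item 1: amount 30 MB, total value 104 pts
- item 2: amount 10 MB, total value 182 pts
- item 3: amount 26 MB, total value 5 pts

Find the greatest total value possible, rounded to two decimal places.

223.60

Take in order of value per unit:
- item 2 (182/10 per unit): all 10 → value 182, running total 182.00
- item 1 (104/30 per unit): 12 of 30 → value 12×104/30 = 41.6000, running total 223.60
Total 223.60.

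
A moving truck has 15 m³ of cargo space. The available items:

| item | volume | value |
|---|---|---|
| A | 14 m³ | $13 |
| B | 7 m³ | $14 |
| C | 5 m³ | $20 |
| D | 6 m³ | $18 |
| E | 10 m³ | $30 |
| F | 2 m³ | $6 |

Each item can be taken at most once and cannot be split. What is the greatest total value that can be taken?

$50

This is a 0/1 knapsack; check combinations near the capacity.
- C+E: volume 5+10=15, value 20+30=50
- C+D+F: volume 5+6+2=13, value 20+18+6=44
- B+C+F: volume 7+5+2=14, value 14+20+6=40
- C+D: volume 5+6=11, value 20+18=38
Best: $50.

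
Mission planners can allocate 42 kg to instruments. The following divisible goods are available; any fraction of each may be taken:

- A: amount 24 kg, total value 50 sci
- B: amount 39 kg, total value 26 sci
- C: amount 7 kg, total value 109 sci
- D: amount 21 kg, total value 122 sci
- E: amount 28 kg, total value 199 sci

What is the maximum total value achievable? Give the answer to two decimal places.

348.67

Take in order of value per unit:
- C (109/7 per unit): all 7 → value 109, running total 109.00
- E (199/28 per unit): all 28 → value 199, running total 308.00
- D (122/21 per unit): 7 of 21 → value 7×122/21 = 40.6667, running total 348.67
Total 348.67.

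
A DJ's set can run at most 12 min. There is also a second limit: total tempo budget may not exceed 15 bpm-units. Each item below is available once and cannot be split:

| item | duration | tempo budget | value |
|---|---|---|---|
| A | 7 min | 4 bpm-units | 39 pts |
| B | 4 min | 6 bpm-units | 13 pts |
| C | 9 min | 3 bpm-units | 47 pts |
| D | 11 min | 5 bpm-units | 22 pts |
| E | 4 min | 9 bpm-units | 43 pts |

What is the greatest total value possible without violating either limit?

82 pts

Feasible sets respecting both limits:
- A+E: duration 11, tempo budget 13, value 82
- B+E: duration 8, tempo budget 15, value 56
- A+B: duration 11, tempo budget 10, value 52
Best: 82 pts.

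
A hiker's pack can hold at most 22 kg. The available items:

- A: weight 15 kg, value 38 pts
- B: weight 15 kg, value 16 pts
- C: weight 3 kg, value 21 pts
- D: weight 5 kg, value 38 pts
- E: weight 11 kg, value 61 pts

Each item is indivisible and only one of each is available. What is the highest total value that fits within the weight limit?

Check high-value combinations within 22 kg:
- C+D+E: weight 3+5+11=19, value 21+38+61=120
- D+E: weight 5+11=16, value 38+61=99
- C+E: weight 3+11=14, value 21+61=82
- A+D: weight 15+5=20, value 38+38=76
- E: weight 11, value 61
Best: 120 pts.

120 pts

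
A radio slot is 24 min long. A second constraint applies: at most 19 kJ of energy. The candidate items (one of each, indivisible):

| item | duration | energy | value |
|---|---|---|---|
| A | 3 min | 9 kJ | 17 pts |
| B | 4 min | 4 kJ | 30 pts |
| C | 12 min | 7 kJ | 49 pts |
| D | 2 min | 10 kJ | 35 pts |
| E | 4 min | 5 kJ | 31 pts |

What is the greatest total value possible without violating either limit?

110 pts

Feasible sets respecting both limits:
- B+C+E: duration 20, energy 16, value 110
- B+D+E: duration 10, energy 19, value 96
- C+D: duration 14, energy 17, value 84
Best: 110 pts.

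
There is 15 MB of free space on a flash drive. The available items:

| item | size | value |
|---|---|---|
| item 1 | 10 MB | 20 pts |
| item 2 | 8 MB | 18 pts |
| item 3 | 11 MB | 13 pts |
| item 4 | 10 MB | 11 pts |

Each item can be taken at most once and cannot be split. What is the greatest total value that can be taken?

20 pts

Check high-value combinations within 15 MB:
- item 1: size 10, value 20
- item 2: size 8, value 18
- item 3: size 11, value 13
Best: 20 pts.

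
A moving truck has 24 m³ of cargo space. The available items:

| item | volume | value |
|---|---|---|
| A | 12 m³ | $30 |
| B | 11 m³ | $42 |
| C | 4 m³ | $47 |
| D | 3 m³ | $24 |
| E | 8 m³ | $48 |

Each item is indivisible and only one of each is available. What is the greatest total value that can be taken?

$137

Check high-value combinations within 24 m³:
- B+C+E: volume 11+4+8=23, value 42+47+48=137
- A+C+E: volume 12+4+8=24, value 30+47+48=125
- C+D+E: volume 4+3+8=15, value 47+24+48=119
- B+D+E: volume 11+3+8=22, value 42+24+48=114
- B+C+D: volume 11+4+3=18, value 42+47+24=113
Best: $137.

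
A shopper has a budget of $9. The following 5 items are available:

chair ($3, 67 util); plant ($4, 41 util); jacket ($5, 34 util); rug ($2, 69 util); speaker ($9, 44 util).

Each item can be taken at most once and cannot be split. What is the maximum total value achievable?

177 util

Check high-value combinations within $9:
- chair+plant+rug: cost 3+4+2=9, value 67+41+69=177
- chair+rug: cost 3+2=5, value 67+69=136
- plant+rug: cost 4+2=6, value 41+69=110
- chair+plant: cost 3+4=7, value 67+41=108
- jacket+rug: cost 5+2=7, value 34+69=103
Best: 177 util.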